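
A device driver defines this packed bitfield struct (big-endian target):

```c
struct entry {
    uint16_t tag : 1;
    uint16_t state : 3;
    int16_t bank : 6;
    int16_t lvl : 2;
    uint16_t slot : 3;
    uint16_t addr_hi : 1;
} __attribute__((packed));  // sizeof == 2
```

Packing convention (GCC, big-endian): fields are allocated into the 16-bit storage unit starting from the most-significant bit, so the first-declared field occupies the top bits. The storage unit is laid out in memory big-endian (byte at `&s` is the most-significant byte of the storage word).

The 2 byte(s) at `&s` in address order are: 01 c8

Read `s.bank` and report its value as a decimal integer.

7

[0]=0x01 [1]=0xc8 (big-endian) → word 0x01c8
tag:1 @ bit 15 → (0x01c8>>15)&0x1 = 0x0
state:3 @ bit 12 → (0x01c8>>12)&0x7 = 0x0
bank:6 @ bit 6 → (0x01c8>>6)&0x3f = 0x7  ←
lvl:2 @ bit 4 → (0x01c8>>4)&0x3 = 0x0
slot:3 @ bit 1 → (0x01c8>>1)&0x7 = 0x4
addr_hi:1 @ bit 0 → (0x01c8>>0)&0x1 = 0x0
bank signed 6b, MSB=0: value = 7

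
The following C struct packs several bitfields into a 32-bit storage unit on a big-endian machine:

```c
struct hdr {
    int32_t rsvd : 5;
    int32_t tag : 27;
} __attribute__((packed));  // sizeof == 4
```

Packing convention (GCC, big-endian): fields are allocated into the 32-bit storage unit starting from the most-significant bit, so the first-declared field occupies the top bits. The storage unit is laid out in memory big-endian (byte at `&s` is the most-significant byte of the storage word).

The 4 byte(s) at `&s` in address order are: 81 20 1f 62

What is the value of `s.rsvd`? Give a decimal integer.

[0]=0x81 [1]=0x20 [2]=0x1f [3]=0x62 (big-endian) → word 0x81201f62
rsvd [27+:5] = (word>>27) & 0x1f = 16  ←
tag [0+:27] = (word>>0) & 0x7ffffff = 18882402
rsvd signed 5b, MSB=1: 16 - 32 = -16

-16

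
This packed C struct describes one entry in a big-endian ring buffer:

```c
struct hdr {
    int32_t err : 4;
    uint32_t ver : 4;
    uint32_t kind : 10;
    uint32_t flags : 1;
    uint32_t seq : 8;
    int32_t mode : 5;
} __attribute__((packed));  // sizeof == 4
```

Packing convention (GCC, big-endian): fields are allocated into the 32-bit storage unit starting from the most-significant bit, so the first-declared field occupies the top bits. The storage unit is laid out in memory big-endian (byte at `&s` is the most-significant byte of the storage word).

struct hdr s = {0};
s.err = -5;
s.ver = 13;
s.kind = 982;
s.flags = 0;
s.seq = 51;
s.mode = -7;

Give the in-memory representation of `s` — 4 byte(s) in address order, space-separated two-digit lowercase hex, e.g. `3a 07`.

bd f5 86 79

[28+:4] err=-5 & 0xf = 0xb; word=0xb0000000
[24+:4] ver=13 & 0xf = 0xd; word=0xbd000000
[14+:10] kind=982 & 0x3ff = 0x3d6; word=0xbdf58000
[13+:1] flags=0 & 0x1 = 0x0; word=0xbdf58000
[5+:8] seq=51 & 0xff = 0x33; word=0xbdf58660
[0+:5] mode=-7 & 0x1f = 0x19; word=0xbdf58679
word = 0xbdf58679 → big-endian bytes:
  [0]=0xbd  [1]=0xf5  [2]=0x86  [3]=0x79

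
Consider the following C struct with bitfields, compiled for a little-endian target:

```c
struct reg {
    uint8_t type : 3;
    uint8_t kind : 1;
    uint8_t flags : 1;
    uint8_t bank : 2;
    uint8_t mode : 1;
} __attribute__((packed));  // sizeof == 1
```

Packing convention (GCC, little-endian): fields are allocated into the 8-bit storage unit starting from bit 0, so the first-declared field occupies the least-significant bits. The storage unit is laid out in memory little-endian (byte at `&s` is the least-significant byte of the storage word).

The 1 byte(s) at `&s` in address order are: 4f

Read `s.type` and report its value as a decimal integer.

7

[0]=0x4f (little-endian) → word 0x4f
type:3 @ bit 0 → (0x4f>>0)&0x7 = 0x7  ←
kind:1 @ bit 3 → (0x4f>>3)&0x1 = 0x1
flags:1 @ bit 4 → (0x4f>>4)&0x1 = 0x0
bank:2 @ bit 5 → (0x4f>>5)&0x3 = 0x2
mode:1 @ bit 7 → (0x4f>>7)&0x1 = 0x0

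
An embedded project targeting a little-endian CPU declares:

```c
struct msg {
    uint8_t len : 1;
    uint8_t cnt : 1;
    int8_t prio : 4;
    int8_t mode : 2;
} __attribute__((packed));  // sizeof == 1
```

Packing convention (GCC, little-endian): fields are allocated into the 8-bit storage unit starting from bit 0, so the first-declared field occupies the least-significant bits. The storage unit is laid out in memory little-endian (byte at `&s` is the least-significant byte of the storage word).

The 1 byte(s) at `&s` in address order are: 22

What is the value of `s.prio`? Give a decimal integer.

-8

[0]=0x22 (little-endian) → word 0x22
len [0+:1] = (word>>0) & 0x1 = 0
cnt [1+:1] = (word>>1) & 0x1 = 1
prio [2+:4] = (word>>2) & 0xf = 8  ←
mode [6+:2] = (word>>6) & 0x3 = 0
prio signed 4b, MSB=1: 8 - 16 = -8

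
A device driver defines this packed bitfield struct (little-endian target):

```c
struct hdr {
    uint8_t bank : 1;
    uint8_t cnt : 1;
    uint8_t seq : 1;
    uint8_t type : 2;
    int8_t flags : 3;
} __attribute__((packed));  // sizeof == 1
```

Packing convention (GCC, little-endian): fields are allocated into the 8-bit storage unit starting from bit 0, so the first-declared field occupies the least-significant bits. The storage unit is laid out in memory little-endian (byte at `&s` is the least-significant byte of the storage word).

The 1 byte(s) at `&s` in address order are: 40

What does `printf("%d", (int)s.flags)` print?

2

[0]=0x40 (little-endian) → word 0x40
bank [0+:1] = (word>>0) & 0x1 = 0
cnt [1+:1] = (word>>1) & 0x1 = 0
seq [2+:1] = (word>>2) & 0x1 = 0
type [3+:2] = (word>>3) & 0x3 = 0
flags [5+:3] = (word>>5) & 0x7 = 2  ←
flags signed 3b, MSB=0: value = 2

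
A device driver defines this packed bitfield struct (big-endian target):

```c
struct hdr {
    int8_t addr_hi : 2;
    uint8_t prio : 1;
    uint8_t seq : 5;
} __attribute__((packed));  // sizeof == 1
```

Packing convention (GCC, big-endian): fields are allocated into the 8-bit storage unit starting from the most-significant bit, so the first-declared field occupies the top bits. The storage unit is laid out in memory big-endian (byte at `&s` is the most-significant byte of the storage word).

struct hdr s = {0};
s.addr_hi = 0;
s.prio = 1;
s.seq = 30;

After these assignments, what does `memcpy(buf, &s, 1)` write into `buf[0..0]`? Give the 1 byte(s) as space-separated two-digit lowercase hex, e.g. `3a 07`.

3e

addr_hi:2 = 0 → 0x0 << 6 → word 0x00
prio:1 = 1 → 0x1 << 5 → word 0x20
seq:5 = 30 → 0x1e << 0 → word 0x3e
word = 0x3e → big-endian bytes:
  [0]=0x3e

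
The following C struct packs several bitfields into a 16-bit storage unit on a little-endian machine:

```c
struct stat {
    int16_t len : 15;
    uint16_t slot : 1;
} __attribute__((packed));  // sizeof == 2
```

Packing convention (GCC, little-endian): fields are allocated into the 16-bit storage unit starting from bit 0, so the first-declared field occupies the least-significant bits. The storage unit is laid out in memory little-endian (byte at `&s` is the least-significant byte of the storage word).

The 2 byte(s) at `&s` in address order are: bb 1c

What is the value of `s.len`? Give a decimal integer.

7355

[0]=0xbb [1]=0x1c (little-endian) → word 0x1cbb
len:15 @ bit 0 → (0x1cbb>>0)&0x7fff = 0x1cbb  ←
slot:1 @ bit 15 → (0x1cbb>>15)&0x1 = 0x0
len signed 15b, MSB=0: value = 7355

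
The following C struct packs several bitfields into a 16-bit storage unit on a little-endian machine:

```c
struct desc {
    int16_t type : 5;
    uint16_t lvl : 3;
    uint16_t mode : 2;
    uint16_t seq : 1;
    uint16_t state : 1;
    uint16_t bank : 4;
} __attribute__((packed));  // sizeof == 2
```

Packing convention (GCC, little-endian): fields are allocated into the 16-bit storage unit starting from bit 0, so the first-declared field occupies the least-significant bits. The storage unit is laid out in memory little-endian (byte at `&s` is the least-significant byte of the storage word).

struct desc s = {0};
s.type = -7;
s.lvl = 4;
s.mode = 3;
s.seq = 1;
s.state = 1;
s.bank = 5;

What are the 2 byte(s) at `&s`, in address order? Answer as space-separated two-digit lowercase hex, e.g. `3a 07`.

type:5 = -7 → 0x19 << 0 → word 0x0019
lvl:3 = 4 → 0x4 << 5 → word 0x0099
mode:2 = 3 → 0x3 << 8 → word 0x0399
seq:1 = 1 → 0x1 << 10 → word 0x0799
state:1 = 1 → 0x1 << 11 → word 0x0f99
bank:4 = 5 → 0x5 << 12 → word 0x5f99
word = 0x5f99 → little-endian bytes:
  [0]=0x99  [1]=0x5f

99 5f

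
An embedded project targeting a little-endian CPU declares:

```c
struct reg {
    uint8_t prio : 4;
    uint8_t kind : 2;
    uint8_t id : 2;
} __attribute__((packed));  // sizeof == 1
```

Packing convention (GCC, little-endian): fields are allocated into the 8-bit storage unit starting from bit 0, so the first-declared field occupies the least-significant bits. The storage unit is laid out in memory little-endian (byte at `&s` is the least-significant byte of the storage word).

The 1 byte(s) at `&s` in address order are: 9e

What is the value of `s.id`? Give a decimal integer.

[0]=0x9e (little-endian) → word 0x9e
prio:4 @ bit 0 → (0x9e>>0)&0xf = 0xe
kind:2 @ bit 4 → (0x9e>>4)&0x3 = 0x1
id:2 @ bit 6 → (0x9e>>6)&0x3 = 0x2  ←

2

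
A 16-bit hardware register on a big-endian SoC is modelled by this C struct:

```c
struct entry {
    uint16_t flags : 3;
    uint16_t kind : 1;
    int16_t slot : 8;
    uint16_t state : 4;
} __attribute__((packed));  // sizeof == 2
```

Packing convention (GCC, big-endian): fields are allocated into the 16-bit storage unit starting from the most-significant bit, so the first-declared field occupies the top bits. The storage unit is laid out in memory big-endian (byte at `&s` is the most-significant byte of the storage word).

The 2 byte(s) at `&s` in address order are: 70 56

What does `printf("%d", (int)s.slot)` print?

5

[0]=0x70 [1]=0x56 (big-endian) → word 0x7056
flags [13+:3] = (word>>13) & 0x7 = 3
kind [12+:1] = (word>>12) & 0x1 = 1
slot [4+:8] = (word>>4) & 0xff = 5  ←
state [0+:4] = (word>>0) & 0xf = 6
slot signed 8b, MSB=0: value = 5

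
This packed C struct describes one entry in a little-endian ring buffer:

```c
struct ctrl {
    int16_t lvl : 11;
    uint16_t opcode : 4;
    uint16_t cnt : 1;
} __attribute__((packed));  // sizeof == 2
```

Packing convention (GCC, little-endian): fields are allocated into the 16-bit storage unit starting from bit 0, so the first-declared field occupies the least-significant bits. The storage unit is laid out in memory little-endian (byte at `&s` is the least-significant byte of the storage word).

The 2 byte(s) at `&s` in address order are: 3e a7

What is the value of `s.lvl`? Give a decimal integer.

-194

[0]=0x3e [1]=0xa7 (little-endian) → word 0xa73e
lvl [0+:11] = (word>>0) & 0x7ff = 1854  ←
opcode [11+:4] = (word>>11) & 0xf = 4
cnt [15+:1] = (word>>15) & 0x1 = 1
lvl signed 11b, MSB=1: 1854 - 2048 = -194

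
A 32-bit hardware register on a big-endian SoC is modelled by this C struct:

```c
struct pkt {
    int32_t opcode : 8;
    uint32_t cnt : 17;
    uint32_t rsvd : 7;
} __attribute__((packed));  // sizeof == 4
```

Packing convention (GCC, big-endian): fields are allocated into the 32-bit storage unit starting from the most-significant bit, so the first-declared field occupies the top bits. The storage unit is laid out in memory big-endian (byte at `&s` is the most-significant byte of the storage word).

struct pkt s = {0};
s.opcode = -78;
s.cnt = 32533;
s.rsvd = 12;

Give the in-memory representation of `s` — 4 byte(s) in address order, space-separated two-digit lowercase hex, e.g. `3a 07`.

opcode (8b) val=-78 bits=0xb2 at bit 24: 0xb2000000
cnt (17b) val=32533 bits=0x7f15 at bit 7: 0xb23f8a80
rsvd (7b) val=12 bits=0xc at bit 0: 0xb23f8a8c
word = 0xb23f8a8c → big-endian bytes:
  [0]=0xb2  [1]=0x3f  [2]=0x8a  [3]=0x8c

b2 3f 8a 8c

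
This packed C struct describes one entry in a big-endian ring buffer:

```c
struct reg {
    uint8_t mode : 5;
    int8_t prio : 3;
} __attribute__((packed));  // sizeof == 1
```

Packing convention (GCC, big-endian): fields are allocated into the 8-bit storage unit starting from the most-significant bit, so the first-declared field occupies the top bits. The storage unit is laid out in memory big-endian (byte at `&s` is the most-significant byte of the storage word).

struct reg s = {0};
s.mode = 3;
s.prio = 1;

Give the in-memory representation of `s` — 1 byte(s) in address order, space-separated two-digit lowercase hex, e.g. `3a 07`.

19

mode (5b) val=3 bits=0x3 at bit 3: 0x18
prio (3b) val=1 bits=0x1 at bit 0: 0x19
word = 0x19 → big-endian bytes:
  [0]=0x19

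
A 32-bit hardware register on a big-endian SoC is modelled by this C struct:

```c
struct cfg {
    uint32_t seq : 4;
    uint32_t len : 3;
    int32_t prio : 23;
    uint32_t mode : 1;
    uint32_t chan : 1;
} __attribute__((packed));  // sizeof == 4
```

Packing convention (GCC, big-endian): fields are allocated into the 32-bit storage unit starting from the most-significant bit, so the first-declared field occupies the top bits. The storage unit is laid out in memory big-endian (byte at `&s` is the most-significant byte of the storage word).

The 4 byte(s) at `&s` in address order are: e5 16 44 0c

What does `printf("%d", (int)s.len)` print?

[0]=0xe5 [1]=0x16 [2]=0x44 [3]=0x0c (big-endian) → word 0xe516440c
seq [28+:4] = (word>>28) & 0xf = 14
len [25+:3] = (word>>25) & 0x7 = 2  ←
prio [2+:23] = (word>>2) & 0x7fffff = 4559107
mode [1+:1] = (word>>1) & 0x1 = 0
chan [0+:1] = (word>>0) & 0x1 = 0

2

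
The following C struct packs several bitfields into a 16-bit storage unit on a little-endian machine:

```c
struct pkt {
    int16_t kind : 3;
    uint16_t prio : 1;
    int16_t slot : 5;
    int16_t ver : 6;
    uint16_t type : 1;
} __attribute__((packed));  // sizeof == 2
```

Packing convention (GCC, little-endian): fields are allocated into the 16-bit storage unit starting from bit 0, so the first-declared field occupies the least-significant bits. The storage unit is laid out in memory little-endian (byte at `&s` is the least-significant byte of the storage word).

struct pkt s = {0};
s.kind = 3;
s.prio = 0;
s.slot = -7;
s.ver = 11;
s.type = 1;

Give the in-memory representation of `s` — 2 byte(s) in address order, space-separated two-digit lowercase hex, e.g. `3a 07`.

93 97

kind (3b) val=3 bits=0x3 at bit 0: 0x0003
prio (1b) val=0 bits=0x0 at bit 3: 0x0003
slot (5b) val=-7 bits=0x19 at bit 4: 0x0193
ver (6b) val=11 bits=0xb at bit 9: 0x1793
type (1b) val=1 bits=0x1 at bit 15: 0x9793
word = 0x9793 → little-endian bytes:
  [0]=0x93  [1]=0x97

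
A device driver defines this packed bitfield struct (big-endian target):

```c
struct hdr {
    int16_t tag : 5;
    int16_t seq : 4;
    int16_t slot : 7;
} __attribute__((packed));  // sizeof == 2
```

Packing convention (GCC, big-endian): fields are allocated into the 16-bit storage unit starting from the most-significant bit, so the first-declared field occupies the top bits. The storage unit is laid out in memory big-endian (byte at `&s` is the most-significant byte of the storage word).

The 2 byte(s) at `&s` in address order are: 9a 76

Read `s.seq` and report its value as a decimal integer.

[0]=0x9a [1]=0x76 (big-endian) → word 0x9a76
tag:5 @ bit 11 → (0x9a76>>11)&0x1f = 0x13
seq:4 @ bit 7 → (0x9a76>>7)&0xf = 0x4  ←
slot:7 @ bit 0 → (0x9a76>>0)&0x7f = 0x76
seq signed 4b, MSB=0: value = 4

4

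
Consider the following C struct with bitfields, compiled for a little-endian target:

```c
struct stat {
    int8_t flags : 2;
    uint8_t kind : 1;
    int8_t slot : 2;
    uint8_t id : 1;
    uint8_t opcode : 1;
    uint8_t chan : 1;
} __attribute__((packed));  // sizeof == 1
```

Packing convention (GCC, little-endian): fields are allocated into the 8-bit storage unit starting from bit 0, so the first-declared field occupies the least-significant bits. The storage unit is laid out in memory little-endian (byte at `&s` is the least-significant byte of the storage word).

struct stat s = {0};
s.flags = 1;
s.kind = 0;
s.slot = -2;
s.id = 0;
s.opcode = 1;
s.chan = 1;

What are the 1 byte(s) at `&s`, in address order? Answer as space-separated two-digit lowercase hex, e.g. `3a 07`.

d1

flags:2 = 1 → 0x1 << 0 → word 0x01
kind:1 = 0 → 0x0 << 2 → word 0x01
slot:2 = -2 → 0x2 << 3 → word 0x11
id:1 = 0 → 0x0 << 5 → word 0x11
opcode:1 = 1 → 0x1 << 6 → word 0x51
chan:1 = 1 → 0x1 << 7 → word 0xd1
word = 0xd1 → little-endian bytes:
  [0]=0xd1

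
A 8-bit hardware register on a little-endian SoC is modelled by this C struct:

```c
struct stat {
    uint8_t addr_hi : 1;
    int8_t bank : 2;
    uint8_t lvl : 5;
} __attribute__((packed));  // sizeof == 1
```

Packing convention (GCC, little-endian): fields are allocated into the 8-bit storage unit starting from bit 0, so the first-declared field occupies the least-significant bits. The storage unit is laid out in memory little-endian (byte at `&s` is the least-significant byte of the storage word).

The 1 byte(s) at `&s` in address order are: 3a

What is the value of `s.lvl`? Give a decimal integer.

7

[0]=0x3a (little-endian) → word 0x3a
addr_hi [0+:1] = (word>>0) & 0x1 = 0
bank [1+:2] = (word>>1) & 0x3 = 1
lvl [3+:5] = (word>>3) & 0x1f = 7  ←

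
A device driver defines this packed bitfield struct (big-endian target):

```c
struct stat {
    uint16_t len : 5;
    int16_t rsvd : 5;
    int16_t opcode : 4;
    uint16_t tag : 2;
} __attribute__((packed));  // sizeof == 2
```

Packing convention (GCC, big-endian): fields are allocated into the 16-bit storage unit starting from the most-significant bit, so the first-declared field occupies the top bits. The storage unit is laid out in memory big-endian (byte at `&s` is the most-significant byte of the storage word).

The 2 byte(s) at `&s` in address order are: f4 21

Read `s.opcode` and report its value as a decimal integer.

[0]=0xf4 [1]=0x21 (big-endian) → word 0xf421
len [11+:5] = (word>>11) & 0x1f = 30
rsvd [6+:5] = (word>>6) & 0x1f = 16
opcode [2+:4] = (word>>2) & 0xf = 8  ←
tag [0+:2] = (word>>0) & 0x3 = 1
opcode signed 4b, MSB=1: 8 - 16 = -8

-8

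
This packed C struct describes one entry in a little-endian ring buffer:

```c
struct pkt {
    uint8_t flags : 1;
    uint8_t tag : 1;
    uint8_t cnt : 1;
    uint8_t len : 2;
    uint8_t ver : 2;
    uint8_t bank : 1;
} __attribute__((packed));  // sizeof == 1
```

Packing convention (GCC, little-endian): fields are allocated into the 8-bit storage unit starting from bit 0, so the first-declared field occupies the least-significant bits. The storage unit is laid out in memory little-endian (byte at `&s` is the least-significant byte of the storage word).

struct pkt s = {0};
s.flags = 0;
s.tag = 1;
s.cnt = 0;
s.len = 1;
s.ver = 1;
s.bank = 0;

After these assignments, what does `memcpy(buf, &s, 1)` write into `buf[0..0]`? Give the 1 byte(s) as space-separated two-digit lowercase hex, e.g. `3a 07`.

flags:1 = 0 → 0x0 << 0 → word 0x00
tag:1 = 1 → 0x1 << 1 → word 0x02
cnt:1 = 0 → 0x0 << 2 → word 0x02
len:2 = 1 → 0x1 << 3 → word 0x0a
ver:2 = 1 → 0x1 << 5 → word 0x2a
bank:1 = 0 → 0x0 << 7 → word 0x2a
word = 0x2a → little-endian bytes:
  [0]=0x2a

2a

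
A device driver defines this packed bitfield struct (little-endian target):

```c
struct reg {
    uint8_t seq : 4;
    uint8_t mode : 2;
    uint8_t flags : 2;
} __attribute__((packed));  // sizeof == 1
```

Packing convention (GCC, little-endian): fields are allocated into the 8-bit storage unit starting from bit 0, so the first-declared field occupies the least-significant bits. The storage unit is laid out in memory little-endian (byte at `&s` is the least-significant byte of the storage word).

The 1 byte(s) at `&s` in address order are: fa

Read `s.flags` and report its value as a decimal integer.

[0]=0xfa (little-endian) → word 0xfa
seq:4 @ bit 0 → (0xfa>>0)&0xf = 0xa
mode:2 @ bit 4 → (0xfa>>4)&0x3 = 0x3
flags:2 @ bit 6 → (0xfa>>6)&0x3 = 0x3  ←

3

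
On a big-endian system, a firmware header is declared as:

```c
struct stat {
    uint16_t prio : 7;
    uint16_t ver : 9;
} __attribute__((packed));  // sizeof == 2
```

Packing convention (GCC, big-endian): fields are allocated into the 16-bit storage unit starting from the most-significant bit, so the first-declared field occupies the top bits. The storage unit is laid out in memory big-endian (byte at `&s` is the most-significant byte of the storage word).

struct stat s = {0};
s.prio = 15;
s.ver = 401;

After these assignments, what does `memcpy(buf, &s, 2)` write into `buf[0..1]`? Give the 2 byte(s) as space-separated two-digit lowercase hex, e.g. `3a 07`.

1f 91

prio (7b) val=15 bits=0xf at bit 9: 0x1e00
ver (9b) val=401 bits=0x191 at bit 0: 0x1f91
word = 0x1f91 → big-endian bytes:
  [0]=0x1f  [1]=0x91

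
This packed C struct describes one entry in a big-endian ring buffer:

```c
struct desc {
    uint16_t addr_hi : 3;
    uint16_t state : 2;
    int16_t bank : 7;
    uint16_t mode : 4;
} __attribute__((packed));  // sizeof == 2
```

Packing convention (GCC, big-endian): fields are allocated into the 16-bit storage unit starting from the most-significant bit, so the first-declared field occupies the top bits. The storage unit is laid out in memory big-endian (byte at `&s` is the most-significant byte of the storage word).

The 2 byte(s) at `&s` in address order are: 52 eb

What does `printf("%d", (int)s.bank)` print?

46

[0]=0x52 [1]=0xeb (big-endian) → word 0x52eb
addr_hi:3 @ bit 13 → (0x52eb>>13)&0x7 = 0x2
state:2 @ bit 11 → (0x52eb>>11)&0x3 = 0x2
bank:7 @ bit 4 → (0x52eb>>4)&0x7f = 0x2e  ←
mode:4 @ bit 0 → (0x52eb>>0)&0xf = 0xb
bank signed 7b, MSB=0: value = 46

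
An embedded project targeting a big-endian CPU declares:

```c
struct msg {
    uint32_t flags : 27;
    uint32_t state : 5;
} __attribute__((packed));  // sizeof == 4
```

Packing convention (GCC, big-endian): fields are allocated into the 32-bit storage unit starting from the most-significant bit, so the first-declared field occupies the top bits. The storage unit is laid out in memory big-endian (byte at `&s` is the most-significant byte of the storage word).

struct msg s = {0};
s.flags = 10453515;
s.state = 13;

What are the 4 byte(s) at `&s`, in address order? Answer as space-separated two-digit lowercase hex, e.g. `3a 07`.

13 f0 41 6d

flags (27b) val=10453515 bits=0x9f820b at bit 5: 0x13f04160
state (5b) val=13 bits=0xd at bit 0: 0x13f0416d
word = 0x13f0416d → big-endian bytes:
  [0]=0x13  [1]=0xf0  [2]=0x41  [3]=0x6d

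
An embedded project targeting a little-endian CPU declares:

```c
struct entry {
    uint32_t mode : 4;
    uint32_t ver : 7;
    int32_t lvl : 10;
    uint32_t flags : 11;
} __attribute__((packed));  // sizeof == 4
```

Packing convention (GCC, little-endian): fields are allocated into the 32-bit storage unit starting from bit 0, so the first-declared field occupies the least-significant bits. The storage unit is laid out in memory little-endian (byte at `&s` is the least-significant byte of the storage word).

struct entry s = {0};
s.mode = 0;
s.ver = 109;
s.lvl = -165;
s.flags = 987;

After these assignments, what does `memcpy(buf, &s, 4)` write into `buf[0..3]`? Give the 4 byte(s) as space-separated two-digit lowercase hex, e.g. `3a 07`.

mode:4 = 0 → 0x0 << 0 → word 0x00000000
ver:7 = 109 → 0x6d << 4 → word 0x000006d0
lvl:10 = -165 → 0x35b << 11 → word 0x001aded0
flags:11 = 987 → 0x3db << 21 → word 0x7b7aded0
word = 0x7b7aded0 → little-endian bytes:
  [0]=0xd0  [1]=0xde  [2]=0x7a  [3]=0x7b

d0 de 7a 7b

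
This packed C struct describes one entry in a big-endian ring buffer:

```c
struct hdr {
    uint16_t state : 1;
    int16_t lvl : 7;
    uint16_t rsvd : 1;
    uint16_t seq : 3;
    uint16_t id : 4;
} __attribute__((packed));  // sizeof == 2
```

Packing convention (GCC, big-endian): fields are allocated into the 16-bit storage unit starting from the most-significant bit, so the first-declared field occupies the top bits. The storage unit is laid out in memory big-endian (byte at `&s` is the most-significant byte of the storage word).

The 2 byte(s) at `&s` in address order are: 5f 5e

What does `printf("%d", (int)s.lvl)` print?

-33

[0]=0x5f [1]=0x5e (big-endian) → word 0x5f5e
state:1 @ bit 15 → (0x5f5e>>15)&0x1 = 0x0
lvl:7 @ bit 8 → (0x5f5e>>8)&0x7f = 0x5f  ←
rsvd:1 @ bit 7 → (0x5f5e>>7)&0x1 = 0x0
seq:3 @ bit 4 → (0x5f5e>>4)&0x7 = 0x5
id:4 @ bit 0 → (0x5f5e>>0)&0xf = 0xe
lvl signed 7b, MSB=1: 95 - 128 = -33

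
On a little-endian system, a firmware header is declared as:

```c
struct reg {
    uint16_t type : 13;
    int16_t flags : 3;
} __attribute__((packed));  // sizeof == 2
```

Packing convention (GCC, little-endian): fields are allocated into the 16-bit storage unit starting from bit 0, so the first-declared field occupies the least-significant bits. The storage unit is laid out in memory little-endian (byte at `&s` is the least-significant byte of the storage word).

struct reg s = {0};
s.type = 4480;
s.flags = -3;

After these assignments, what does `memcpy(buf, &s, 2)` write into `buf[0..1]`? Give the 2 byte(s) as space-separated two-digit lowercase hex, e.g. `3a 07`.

80 b1

[0+:13] type=4480 & 0x1fff = 0x1180; word=0x1180
[13+:3] flags=-3 & 0x7 = 0x5; word=0xb180
word = 0xb180 → little-endian bytes:
  [0]=0x80  [1]=0xb1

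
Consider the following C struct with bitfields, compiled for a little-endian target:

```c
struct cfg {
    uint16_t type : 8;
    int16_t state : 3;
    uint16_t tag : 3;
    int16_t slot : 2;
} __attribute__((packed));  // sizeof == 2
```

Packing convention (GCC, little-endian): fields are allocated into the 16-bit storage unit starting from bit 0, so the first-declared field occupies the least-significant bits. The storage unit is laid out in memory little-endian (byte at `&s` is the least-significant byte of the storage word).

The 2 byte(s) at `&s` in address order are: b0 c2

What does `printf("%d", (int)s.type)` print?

[0]=0xb0 [1]=0xc2 (little-endian) → word 0xc2b0
type [0+:8] = (word>>0) & 0xff = 176  ←
state [8+:3] = (word>>8) & 0x7 = 2
tag [11+:3] = (word>>11) & 0x7 = 0
slot [14+:2] = (word>>14) & 0x3 = 3

176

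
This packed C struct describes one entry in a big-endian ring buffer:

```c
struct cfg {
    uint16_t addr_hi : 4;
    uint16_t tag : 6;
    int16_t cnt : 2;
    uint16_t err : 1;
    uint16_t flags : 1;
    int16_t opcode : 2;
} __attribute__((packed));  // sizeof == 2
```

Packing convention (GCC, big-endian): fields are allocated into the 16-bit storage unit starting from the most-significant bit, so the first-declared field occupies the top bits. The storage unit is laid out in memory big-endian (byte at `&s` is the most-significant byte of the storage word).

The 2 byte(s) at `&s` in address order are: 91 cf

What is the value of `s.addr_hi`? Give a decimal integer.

9

[0]=0x91 [1]=0xcf (big-endian) → word 0x91cf
addr_hi:4 @ bit 12 → (0x91cf>>12)&0xf = 0x9  ←
tag:6 @ bit 6 → (0x91cf>>6)&0x3f = 0x7
cnt:2 @ bit 4 → (0x91cf>>4)&0x3 = 0x0
err:1 @ bit 3 → (0x91cf>>3)&0x1 = 0x1
flags:1 @ bit 2 → (0x91cf>>2)&0x1 = 0x1
opcode:2 @ bit 0 → (0x91cf>>0)&0x3 = 0x3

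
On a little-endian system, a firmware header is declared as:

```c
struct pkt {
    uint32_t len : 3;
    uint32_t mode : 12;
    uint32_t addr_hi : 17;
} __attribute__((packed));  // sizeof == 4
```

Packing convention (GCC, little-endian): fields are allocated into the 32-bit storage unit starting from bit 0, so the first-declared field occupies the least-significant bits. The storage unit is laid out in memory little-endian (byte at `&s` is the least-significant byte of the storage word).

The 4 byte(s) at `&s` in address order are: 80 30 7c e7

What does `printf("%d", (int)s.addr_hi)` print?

[0]=0x80 [1]=0x30 [2]=0x7c [3]=0xe7 (little-endian) → word 0xe77c3080
len [0+:3] = (word>>0) & 0x7 = 0
mode [3+:12] = (word>>3) & 0xfff = 1552
addr_hi [15+:17] = (word>>15) & 0x1ffff = 118520  ←

118520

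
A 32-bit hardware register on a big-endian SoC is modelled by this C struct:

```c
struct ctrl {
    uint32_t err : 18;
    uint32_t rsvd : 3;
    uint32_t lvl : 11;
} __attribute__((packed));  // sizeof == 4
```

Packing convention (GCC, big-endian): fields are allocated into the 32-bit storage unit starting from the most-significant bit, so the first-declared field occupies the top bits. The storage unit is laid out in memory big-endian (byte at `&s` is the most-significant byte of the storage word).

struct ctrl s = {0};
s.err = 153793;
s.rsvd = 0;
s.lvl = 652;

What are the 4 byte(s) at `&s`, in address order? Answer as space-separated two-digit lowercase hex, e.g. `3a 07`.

[14+:18] err=153793 & 0x3ffff = 0x258c1; word=0x96304000
[11+:3] rsvd=0 & 0x7 = 0x0; word=0x96304000
[0+:11] lvl=652 & 0x7ff = 0x28c; word=0x9630428c
word = 0x9630428c → big-endian bytes:
  [0]=0x96  [1]=0x30  [2]=0x42  [3]=0x8c

96 30 42 8c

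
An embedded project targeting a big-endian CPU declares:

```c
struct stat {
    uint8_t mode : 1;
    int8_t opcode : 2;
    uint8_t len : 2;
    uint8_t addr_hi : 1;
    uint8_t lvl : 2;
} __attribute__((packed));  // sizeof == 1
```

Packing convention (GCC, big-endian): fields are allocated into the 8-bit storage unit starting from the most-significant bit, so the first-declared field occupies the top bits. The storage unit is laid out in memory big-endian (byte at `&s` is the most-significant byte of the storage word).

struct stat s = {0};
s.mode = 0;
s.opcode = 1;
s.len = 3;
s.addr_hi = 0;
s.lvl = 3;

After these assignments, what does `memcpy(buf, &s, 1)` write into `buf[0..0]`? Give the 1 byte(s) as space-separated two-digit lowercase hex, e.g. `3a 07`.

[7+:1] mode=0 & 0x1 = 0x0; word=0x00
[5+:2] opcode=1 & 0x3 = 0x1; word=0x20
[3+:2] len=3 & 0x3 = 0x3; word=0x38
[2+:1] addr_hi=0 & 0x1 = 0x0; word=0x38
[0+:2] lvl=3 & 0x3 = 0x3; word=0x3b
word = 0x3b → big-endian bytes:
  [0]=0x3b

3b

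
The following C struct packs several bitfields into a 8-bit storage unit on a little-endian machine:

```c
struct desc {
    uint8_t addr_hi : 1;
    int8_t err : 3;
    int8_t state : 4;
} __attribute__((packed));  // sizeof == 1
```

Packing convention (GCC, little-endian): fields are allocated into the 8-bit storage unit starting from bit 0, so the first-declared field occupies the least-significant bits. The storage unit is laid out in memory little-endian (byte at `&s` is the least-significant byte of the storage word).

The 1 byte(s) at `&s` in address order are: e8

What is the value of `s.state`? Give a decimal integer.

[0]=0xe8 (little-endian) → word 0xe8
addr_hi [0+:1] = (word>>0) & 0x1 = 0
err [1+:3] = (word>>1) & 0x7 = 4
state [4+:4] = (word>>4) & 0xf = 14  ←
state signed 4b, MSB=1: 14 - 16 = -2

-2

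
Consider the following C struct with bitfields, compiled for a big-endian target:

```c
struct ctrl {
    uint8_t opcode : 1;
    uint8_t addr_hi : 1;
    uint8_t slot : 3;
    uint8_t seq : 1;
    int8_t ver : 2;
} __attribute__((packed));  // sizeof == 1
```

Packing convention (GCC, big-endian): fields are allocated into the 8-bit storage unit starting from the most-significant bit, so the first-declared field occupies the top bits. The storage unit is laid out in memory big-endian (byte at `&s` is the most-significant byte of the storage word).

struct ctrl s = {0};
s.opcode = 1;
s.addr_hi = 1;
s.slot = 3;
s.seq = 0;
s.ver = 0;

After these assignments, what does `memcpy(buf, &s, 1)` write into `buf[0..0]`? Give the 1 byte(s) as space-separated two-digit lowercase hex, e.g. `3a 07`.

d8

opcode (1b) val=1 bits=0x1 at bit 7: 0x80
addr_hi (1b) val=1 bits=0x1 at bit 6: 0xc0
slot (3b) val=3 bits=0x3 at bit 3: 0xd8
seq (1b) val=0 bits=0x0 at bit 2: 0xd8
ver (2b) val=0 bits=0x0 at bit 0: 0xd8
word = 0xd8 → big-endian bytes:
  [0]=0xd8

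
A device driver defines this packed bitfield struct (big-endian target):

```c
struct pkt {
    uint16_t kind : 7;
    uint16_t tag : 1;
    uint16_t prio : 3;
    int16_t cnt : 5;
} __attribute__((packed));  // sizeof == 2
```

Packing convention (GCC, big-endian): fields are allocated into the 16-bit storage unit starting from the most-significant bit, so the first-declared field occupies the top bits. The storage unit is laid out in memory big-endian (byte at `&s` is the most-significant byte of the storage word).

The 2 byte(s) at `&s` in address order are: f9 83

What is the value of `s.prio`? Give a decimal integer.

[0]=0xf9 [1]=0x83 (big-endian) → word 0xf983
kind [9+:7] = (word>>9) & 0x7f = 124
tag [8+:1] = (word>>8) & 0x1 = 1
prio [5+:3] = (word>>5) & 0x7 = 4  ←
cnt [0+:5] = (word>>0) & 0x1f = 3

4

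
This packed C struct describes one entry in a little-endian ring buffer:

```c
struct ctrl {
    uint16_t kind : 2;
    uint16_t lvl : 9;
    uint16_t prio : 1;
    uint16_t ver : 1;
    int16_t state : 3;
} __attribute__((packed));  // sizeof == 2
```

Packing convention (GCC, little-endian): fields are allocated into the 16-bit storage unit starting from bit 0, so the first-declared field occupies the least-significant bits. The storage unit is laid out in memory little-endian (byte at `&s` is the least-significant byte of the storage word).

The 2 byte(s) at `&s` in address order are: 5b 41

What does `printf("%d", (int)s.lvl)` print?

[0]=0x5b [1]=0x41 (little-endian) → word 0x415b
kind [0+:2] = (word>>0) & 0x3 = 3
lvl [2+:9] = (word>>2) & 0x1ff = 86  ←
prio [11+:1] = (word>>11) & 0x1 = 0
ver [12+:1] = (word>>12) & 0x1 = 0
state [13+:3] = (word>>13) & 0x7 = 2

86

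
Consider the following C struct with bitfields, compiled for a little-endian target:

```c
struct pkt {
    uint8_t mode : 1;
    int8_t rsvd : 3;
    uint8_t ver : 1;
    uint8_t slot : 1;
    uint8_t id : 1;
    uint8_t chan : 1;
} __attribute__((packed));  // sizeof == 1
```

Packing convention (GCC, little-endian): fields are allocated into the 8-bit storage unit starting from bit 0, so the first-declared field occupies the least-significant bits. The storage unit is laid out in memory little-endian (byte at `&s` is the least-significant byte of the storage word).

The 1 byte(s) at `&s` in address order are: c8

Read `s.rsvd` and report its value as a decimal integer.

-4

[0]=0xc8 (little-endian) → word 0xc8
mode:1 @ bit 0 → (0xc8>>0)&0x1 = 0x0
rsvd:3 @ bit 1 → (0xc8>>1)&0x7 = 0x4  ←
ver:1 @ bit 4 → (0xc8>>4)&0x1 = 0x0
slot:1 @ bit 5 → (0xc8>>5)&0x1 = 0x0
id:1 @ bit 6 → (0xc8>>6)&0x1 = 0x1
chan:1 @ bit 7 → (0xc8>>7)&0x1 = 0x1
rsvd signed 3b, MSB=1: 4 - 8 = -4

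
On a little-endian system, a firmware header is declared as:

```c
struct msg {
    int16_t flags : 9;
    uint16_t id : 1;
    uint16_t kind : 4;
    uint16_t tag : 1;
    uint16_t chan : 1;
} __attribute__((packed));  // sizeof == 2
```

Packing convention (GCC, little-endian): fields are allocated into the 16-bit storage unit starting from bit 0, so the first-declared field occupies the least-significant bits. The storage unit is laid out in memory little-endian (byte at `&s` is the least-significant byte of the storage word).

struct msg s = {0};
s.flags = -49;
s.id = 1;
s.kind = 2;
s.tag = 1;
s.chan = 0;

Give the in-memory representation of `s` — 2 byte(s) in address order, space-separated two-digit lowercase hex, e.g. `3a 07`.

[0+:9] flags=-49 & 0x1ff = 0x1cf; word=0x01cf
[9+:1] id=1 & 0x1 = 0x1; word=0x03cf
[10+:4] kind=2 & 0xf = 0x2; word=0x0bcf
[14+:1] tag=1 & 0x1 = 0x1; word=0x4bcf
[15+:1] chan=0 & 0x1 = 0x0; word=0x4bcf
word = 0x4bcf → little-endian bytes:
  [0]=0xcf  [1]=0x4b

cf 4b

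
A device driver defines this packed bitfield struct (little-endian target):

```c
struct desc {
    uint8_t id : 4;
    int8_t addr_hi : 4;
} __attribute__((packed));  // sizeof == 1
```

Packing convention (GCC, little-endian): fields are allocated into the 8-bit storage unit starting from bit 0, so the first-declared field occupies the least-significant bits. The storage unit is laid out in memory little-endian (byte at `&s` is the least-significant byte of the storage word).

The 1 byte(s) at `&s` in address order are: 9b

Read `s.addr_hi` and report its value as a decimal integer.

[0]=0x9b (little-endian) → word 0x9b
id [0+:4] = (word>>0) & 0xf = 11
addr_hi [4+:4] = (word>>4) & 0xf = 9  ←
addr_hi signed 4b, MSB=1: 9 - 16 = -7

-7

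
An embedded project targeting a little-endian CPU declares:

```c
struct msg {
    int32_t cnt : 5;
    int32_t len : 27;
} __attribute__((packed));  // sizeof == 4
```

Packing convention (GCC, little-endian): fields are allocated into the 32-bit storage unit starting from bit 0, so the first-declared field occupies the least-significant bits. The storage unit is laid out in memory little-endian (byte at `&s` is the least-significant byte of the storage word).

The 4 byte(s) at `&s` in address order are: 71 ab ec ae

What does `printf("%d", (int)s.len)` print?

[0]=0x71 [1]=0xab [2]=0xec [3]=0xae (little-endian) → word 0xaeecab71
cnt:5 @ bit 0 → (0xaeecab71>>0)&0x1f = 0x11
len:27 @ bit 5 → (0xaeecab71>>5)&0x7ffffff = 0x577655b  ←
len signed 27b, MSB=1: 91710811 - 134217728 = -42506917

-42506917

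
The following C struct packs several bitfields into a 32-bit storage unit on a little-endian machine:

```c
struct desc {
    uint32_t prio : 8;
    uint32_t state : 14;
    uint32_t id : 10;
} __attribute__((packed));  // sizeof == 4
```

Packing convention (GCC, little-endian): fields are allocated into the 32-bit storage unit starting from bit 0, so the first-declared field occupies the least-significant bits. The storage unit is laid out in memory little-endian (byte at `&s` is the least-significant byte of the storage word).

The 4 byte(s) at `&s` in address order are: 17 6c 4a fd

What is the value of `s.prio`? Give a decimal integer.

[0]=0x17 [1]=0x6c [2]=0x4a [3]=0xfd (little-endian) → word 0xfd4a6c17
prio:8 @ bit 0 → (0xfd4a6c17>>0)&0xff = 0x17  ←
state:14 @ bit 8 → (0xfd4a6c17>>8)&0x3fff = 0xa6c
id:10 @ bit 22 → (0xfd4a6c17>>22)&0x3ff = 0x3f5

23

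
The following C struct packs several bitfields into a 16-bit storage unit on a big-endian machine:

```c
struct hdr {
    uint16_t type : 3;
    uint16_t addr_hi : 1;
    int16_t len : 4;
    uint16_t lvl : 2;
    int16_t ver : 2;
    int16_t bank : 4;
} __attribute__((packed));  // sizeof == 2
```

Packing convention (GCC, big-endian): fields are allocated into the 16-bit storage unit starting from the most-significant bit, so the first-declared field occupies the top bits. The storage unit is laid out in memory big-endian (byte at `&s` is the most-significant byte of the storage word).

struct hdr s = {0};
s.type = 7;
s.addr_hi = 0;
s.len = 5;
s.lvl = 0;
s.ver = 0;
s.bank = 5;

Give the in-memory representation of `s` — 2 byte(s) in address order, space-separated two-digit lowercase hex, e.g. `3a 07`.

e5 05

type:3 = 7 → 0x7 << 13 → word 0xe000
addr_hi:1 = 0 → 0x0 << 12 → word 0xe000
len:4 = 5 → 0x5 << 8 → word 0xe500
lvl:2 = 0 → 0x0 << 6 → word 0xe500
ver:2 = 0 → 0x0 << 4 → word 0xe500
bank:4 = 5 → 0x5 << 0 → word 0xe505
word = 0xe505 → big-endian bytes:
  [0]=0xe5  [1]=0x05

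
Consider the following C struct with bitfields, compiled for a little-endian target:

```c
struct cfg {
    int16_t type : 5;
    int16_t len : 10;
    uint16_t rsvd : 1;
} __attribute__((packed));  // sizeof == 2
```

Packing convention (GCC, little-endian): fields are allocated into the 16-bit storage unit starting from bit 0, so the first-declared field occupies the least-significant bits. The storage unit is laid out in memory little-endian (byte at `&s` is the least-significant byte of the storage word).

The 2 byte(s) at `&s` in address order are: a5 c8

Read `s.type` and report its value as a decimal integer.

[0]=0xa5 [1]=0xc8 (little-endian) → word 0xc8a5
type:5 @ bit 0 → (0xc8a5>>0)&0x1f = 0x5  ←
len:10 @ bit 5 → (0xc8a5>>5)&0x3ff = 0x245
rsvd:1 @ bit 15 → (0xc8a5>>15)&0x1 = 0x1
type signed 5b, MSB=0: value = 5

5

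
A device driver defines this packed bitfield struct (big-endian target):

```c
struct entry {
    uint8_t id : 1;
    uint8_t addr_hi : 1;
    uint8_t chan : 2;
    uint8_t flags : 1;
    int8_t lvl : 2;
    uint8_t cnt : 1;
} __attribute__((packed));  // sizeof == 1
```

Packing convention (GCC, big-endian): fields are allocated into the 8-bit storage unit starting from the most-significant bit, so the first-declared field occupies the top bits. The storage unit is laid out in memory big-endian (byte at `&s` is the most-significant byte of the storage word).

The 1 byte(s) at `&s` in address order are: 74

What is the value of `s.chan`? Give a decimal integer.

[0]=0x74 (big-endian) → word 0x74
id:1 @ bit 7 → (0x74>>7)&0x1 = 0x0
addr_hi:1 @ bit 6 → (0x74>>6)&0x1 = 0x1
chan:2 @ bit 4 → (0x74>>4)&0x3 = 0x3  ←
flags:1 @ bit 3 → (0x74>>3)&0x1 = 0x0
lvl:2 @ bit 1 → (0x74>>1)&0x3 = 0x2
cnt:1 @ bit 0 → (0x74>>0)&0x1 = 0x0

3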